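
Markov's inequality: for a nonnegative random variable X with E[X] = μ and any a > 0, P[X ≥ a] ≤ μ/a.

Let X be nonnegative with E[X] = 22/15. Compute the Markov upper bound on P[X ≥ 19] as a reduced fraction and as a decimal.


μ = E[X] = 22/15, a = 19.
Markov: P[X ≥ 19] ≤ μ/a = (22/15)/19 = 22/285.
Numerically: ≈ 0.077193.
(Since a = 19 > μ = 1.466667, the bound 22/285 is < 1 and informative.)

P[X ≥ 19] ≤ 22/285 ≈ 0.077193.


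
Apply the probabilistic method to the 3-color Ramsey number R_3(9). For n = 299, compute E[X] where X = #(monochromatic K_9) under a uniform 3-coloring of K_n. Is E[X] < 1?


E[X] = C(299, 9) · 3^{1 − 36} = 46610674441390059 · 3^{−35} = 46610674441390059/50031545098999707.
As a reduced fraction: E[X] = 15536891480463353/16677181699666569 ≈ 0.93163.
Is E[X] < 1? YES.
Since E[X] < 1, there exists a 3-coloring of K_{299} with no monochromatic K_9; hence R_3(9) > 299.

E[X] = 15536891480463353/16677181699666569 ≈ 0.93163; E[X] < 1, so R_3(9) > 299.


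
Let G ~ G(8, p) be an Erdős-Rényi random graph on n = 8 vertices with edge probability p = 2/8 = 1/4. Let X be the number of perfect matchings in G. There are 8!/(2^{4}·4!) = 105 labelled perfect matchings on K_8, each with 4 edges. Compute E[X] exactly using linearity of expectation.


K_8 has 8!/(2^{4}·4!) = 105 labelled perfect matchings.
For each such perfect matching H, let X_H = 1 if all 4 edges of H are present in G. Then P[X_H = 1] = p^{4} = (1/4)^{4} = 1/256.
By linearity: E[X] = Σ_H E[X_H] = 105 · p^{4} = 105 · 1/256 = 105/256.
Numerically: E[X] ≈ 0.4102.

E[X] = 105 · (1/4)^{4} = 105/256 ≈ 0.4102.


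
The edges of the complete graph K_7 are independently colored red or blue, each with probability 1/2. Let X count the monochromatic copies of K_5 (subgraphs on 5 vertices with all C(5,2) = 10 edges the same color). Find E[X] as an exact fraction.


Let X = Σ_S X_S over the C(7, 5) = 21 subsets S of size 5, where X_S = 1 if the K_5 on S is monochromatic.
For a fixed S, the K_5 on S has C(5, 2) = 10 edges. P[all 10 edges red] = (1/2)^10, and likewise for blue, so P[monochromatic] = 2·(1/2)^10 = 2^{1 − 10} = 1/512.
Summing: E[X] = C(7, 5) · 2^{1 − 10} = 21 · 1/512 = 21/512.
Numerically: E[X] ≈ 0.041016.

E[X] = C(7,5)·2^(1−C(5,2)) = 21/512 ≈ 0.041016.


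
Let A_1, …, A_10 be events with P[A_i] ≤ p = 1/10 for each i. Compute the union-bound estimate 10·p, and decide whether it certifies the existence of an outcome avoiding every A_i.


Union bound: P[∪_{i=1}^{10} A_i] ≤ Σ_i P[A_i] ≤ 10·p = 10·(1/10) = 1.
Numerically: 1 ≈ 1.000.
Is 1 < 1? NO.
Since the bound 1 is ≥ 1, the union bound is uninformative here; it does NOT by itself certify existence.

10·p = 1 ≈ 1.000; existence NOT certified by the union bound.


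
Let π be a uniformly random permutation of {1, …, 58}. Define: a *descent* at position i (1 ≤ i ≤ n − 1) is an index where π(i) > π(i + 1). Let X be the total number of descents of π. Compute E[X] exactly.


Write X = Σ X_I over i = 1, …, 57, with X_I the indicator of one descent.
There are 57 indicators.
For each fixed i, the pair (π(i), π(i+1)) is a uniformly random ordered pair of distinct values from {1, …, 58}; by symmetry P[π(i) > π(i+1)] = 1/2.
By linearity: E[X] = 57 · (1/2) = (58 − 1) · (1/2) = 57/2 ≈ 28.50000.

E[X] = 57/2 = 28.50000.


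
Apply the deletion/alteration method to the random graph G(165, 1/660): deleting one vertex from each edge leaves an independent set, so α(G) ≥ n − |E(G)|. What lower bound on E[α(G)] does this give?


E[|E(G)|] = C(165, 2)·p = 13530 · (1/660) = 41/2.
E[α(G)] ≥ n − E[|E(G)|] = 165 − 41/2 = 289/2.
Numerically: ≈ 144.500.
(This is only a lower bound; the true E[α(G)] may be larger.)

E[α(G)] ≥ 289/2 ≈ 144.500.


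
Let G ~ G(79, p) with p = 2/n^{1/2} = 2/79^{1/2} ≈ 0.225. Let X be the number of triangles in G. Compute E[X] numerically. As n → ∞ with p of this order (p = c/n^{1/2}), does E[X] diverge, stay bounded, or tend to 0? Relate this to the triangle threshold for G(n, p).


Number of potential triangles: C(79, 3) = 79079.
Each occurs with probability p³ ≈ (0.225)³ ≈ 1.13933e-02.
By linearity: E[X] = C(79, 3)·p³ ≈ 79079 · 1.13933e-02 ≈ 900.970.
Since α = 1/2 < 1, p = c/n^{1/2} ≫ 1/n is above the triangle threshold p ~ 1/n. Asymptotically E[X] ~ (c³/6)·n^{3(1−α)} = (2³/6)·n^{1.5} → ∞; triangles are abundant w.h.p.

E[X] ≈ 900.970; in regime p = Θ(1/n^{1/2}) E[X] diverges (above the triangle threshold p ~ 1/n).


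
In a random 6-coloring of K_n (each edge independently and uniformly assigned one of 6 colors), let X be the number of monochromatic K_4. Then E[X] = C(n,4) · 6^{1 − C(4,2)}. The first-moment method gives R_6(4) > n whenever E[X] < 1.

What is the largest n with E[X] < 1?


We need C(n, 4) · 6^{1 − 6} < 1, i.e. C(n, 4) < 6^{6 − 1} = 7776.
Check values of n near the boundary:
  n = 19: C(19, 4) = 3876; 3876 < 7776? YES
  n = 20: C(20, 4) = 4845; 4845 < 7776? YES
  n = 21: C(21, 4) = 5985; 5985 < 7776? YES
  n = 22: C(22, 4) = 7315; 7315 < 7776? YES
  n = 23: C(23, 4) = 8855; 8855 < 7776? NO
The largest n with C(n, 4) < 7776 is n = 22 (where E[X] = 7315/7776 ≈ 0.94072). Hence R_6(4) > 22, i.e. R_6(4) ≥ 23.

Largest n = 22; hence R_6(4) > 22.


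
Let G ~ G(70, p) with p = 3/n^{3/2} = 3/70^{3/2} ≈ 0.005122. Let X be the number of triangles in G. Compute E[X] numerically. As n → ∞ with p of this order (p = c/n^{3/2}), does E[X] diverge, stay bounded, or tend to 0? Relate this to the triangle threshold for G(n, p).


Number of potential triangles: C(70, 3) = 54740.
Each occurs with probability p³ ≈ (0.005122)³ ≈ 1.344072e-07.
By linearity: E[X] = C(70, 3)·p³ ≈ 54740 · 1.344072e-07 ≈ 0.0074.
Since α = 3/2 > 1, p = c/n^{3/2} = o(1/n) is below the triangle threshold p ~ 1/n. Asymptotically E[X] ~ (c³/6)·n^{3(1−α)} = (3³/6)·n^{-1.5} → 0, so by Markov's inequality G has no triangles w.h.p.

E[X] ≈ 0.0074; in regime p = Θ(1/n^{3/2}) E[X] tends to 0 (below the triangle threshold p ~ 1/n).


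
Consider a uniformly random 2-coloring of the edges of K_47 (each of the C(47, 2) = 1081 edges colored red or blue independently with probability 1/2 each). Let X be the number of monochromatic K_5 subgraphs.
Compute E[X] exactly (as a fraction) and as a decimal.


Let X = Σ_S X_S over the C(47, 5) = 1533939 subsets S of size 5, where X_S = 1 if the K_5 on S is monochromatic.
For a fixed S, the K_5 on S has C(5, 2) = 10 edges. P[all 10 edges red] = (1/2)^10, and likewise for blue, so P[monochromatic] = 2·(1/2)^10 = 2^{1 − 10} = 1/512.
By linearity of expectation: E[X] = C(47, 5) · 2^{1 − 10} = 1533939 · 1/512 = 1533939/512.
Numerically: E[X] ≈ 2995.975.

E[X] = C(47,5)·2^(1−C(5,2)) = 1533939/512 ≈ 2995.975.


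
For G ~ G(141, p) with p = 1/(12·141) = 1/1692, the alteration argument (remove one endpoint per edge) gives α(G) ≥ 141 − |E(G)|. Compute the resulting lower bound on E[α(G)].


E[|E(G)|] = C(141, 2)·p = 9870 · (1/1692) = 35/6.
E[α(G)] ≥ n − E[|E(G)|] = 141 − 35/6 = 811/6.
Numerically: ≈ 135.166667.
(This is only a lower bound; the true E[α(G)] may be larger.)

E[α(G)] ≥ 811/6 ≈ 135.166667.


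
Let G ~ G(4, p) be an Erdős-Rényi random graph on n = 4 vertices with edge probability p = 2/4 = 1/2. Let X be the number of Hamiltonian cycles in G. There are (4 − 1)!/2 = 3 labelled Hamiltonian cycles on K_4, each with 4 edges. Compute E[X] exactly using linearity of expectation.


K_4 has (4 − 1)!/2 = 3 labelled Hamiltonian cycles.
For each such Hamiltonian cycle H, let X_H = 1 if all 4 edges of H are present in G. Then P[X_H = 1] = p^{4} = (1/2)^{4} = 1/16.
By linearity: E[X] = Σ_H E[X_H] = 3 · p^{4} = 3 · 1/16 = 3/16.
Numerically: E[X] ≈ 0.1875.

E[X] = 3 · (1/2)^{4} = 3/16 ≈ 0.1875.


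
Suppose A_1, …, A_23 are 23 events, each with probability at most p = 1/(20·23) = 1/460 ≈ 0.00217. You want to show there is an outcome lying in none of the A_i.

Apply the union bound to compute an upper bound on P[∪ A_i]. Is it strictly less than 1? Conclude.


Union bound: P[∪_{i=1}^{23} A_i] ≤ Σ_i P[A_i] ≤ 23·p = 23·(1/460) = 1/20.
Numerically: 1/20 ≈ 0.05000.
Is 1/20 < 1? YES.
Since P[∪ A_i] ≤ 1/20 < 1, the complement has P[∩ A_i^c] ≥ 1 − 1/20 = 19/20 > 0, so some outcome avoids every A_i.

23·p = 1/20 ≈ 0.05000; existence CERTIFIED by the union bound.


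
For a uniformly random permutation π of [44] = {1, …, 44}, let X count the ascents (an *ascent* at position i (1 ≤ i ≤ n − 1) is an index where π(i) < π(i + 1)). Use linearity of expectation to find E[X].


Write X = Σ X_I over i = 1, …, 43, with X_I the indicator of one ascent.
There are 43 indicators.
For each fixed i, the pair (π(i), π(i+1)) is a uniformly random ordered pair of distinct values from {1, …, 44}; by symmetry P[π(i) < π(i+1)] = 1/2.
By linearity: E[X] = 43 · (1/2) = (44 − 1) · (1/2) = 43/2 ≈ 21.50000.

E[X] = 43/2 = 21.50000.


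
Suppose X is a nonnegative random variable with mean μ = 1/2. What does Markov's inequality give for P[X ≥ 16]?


μ = E[X] = 1/2, a = 16.
Markov: P[X ≥ 16] ≤ μ/a = (1/2)/16 = 1/32.
Numerically: ≈ 0.03125.
(Since a = 16 > μ = 0.50000, the bound 1/32 is < 1 and informative.)

P[X ≥ 16] ≤ 1/32 ≈ 0.03125.


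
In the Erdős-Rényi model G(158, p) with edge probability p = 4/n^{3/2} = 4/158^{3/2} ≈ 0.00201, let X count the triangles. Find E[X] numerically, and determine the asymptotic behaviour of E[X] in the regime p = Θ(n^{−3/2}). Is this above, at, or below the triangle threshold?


Number of potential triangles: C(158, 3) = 644956.
Each occurs with probability p³ ≈ (0.00201)³ ≈ 8.17002e-09.
By linearity: E[X] = C(158, 3)·p³ ≈ 644956 · 8.17002e-09 ≈ 0.005.
Since α = 3/2 > 1, p = c/n^{3/2} = o(1/n) is below the triangle threshold p ~ 1/n. Asymptotically E[X] ~ (c³/6)·n^{3(1−α)} = (4³/6)·n^{-1.5} → 0, so by Markov's inequality G has no triangles w.h.p.

E[X] ≈ 0.005; in regime p = Θ(1/n^{3/2}) E[X] tends to 0 (below the triangle threshold p ~ 1/n).


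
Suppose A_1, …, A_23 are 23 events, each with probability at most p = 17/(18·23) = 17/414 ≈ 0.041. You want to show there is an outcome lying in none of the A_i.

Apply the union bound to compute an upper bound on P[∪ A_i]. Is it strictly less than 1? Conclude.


Union bound: P[∪_{i=1}^{23} A_i] ≤ Σ_i P[A_i] ≤ 23·p = 23·(17/414) = 17/18.
Numerically: 17/18 ≈ 0.944.
Is 17/18 < 1? YES.
Since P[∪ A_i] ≤ 17/18 < 1, the complement has P[∩ A_i^c] ≥ 1 − 17/18 = 1/18 > 0, so some outcome avoids every A_i.

23·p = 17/18 ≈ 0.944; existence CERTIFIED by the union bound.


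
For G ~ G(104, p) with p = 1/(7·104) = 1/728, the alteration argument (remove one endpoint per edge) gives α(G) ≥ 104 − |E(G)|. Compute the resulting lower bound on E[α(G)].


E[|E(G)|] = C(104, 2)·p = 5356 · (1/728) = 103/14.
E[α(G)] ≥ n − E[|E(G)|] = 104 − 103/14 = 1353/14.
Numerically: ≈ 96.642857.
(This is only a lower bound; the true E[α(G)] may be larger.)

E[α(G)] ≥ 1353/14 ≈ 96.642857.


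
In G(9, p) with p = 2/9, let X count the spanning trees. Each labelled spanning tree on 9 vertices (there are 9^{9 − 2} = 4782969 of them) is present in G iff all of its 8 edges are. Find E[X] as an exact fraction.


K_9 has 9^{9 − 2} = 4782969 labelled spanning trees.
For each such spanning tree H, let X_H = 1 if all 8 edges of H are present in G. Then P[X_H = 1] = p^{8} = (2/9)^{8} = 256/43046721.
By linearity of expectation: E[X] = Σ_H E[X_H] = 4782969 · p^{8} = 4782969 · 256/43046721 = 256/9.
Numerically: E[X] ≈ 28.44.

E[X] = 4782969 · (2/9)^{8} = 256/9 ≈ 28.44.


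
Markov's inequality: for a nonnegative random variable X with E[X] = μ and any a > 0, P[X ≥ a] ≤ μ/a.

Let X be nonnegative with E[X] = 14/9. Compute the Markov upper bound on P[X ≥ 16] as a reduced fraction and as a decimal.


μ = E[X] = 14/9, a = 16.
Markov: P[X ≥ 16] ≤ μ/a = (14/9)/16 = 7/72.
Numerically: ≈ 0.0972.
(Since a = 16 > μ = 1.5556, the bound 7/72 is < 1 and informative.)

P[X ≥ 16] ≤ 7/72 ≈ 0.0972.


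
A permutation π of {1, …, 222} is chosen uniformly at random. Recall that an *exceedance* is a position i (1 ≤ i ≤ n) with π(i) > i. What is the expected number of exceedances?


Write X = Σ_{i=1}^{222} X_i, where X_i = 1_{π(i) > i}.
For each fixed i, π(i) is uniform over {1, …, 222} (marginal of a uniform permutation), so P[π(i) > i] = (n − i)/n. Summing: Σ_{i=1}^{222} (n − i)/n = (0 + 1 + … + 221)/222 = 222(222 − 1)/(2·222) = (222 − 1)/2.
Hence E[X] = Σ_{i=1}^{222} (222 − i)/222 = 221/2 ≈ 110.50000.

E[X] = 221/2 = 110.50000.


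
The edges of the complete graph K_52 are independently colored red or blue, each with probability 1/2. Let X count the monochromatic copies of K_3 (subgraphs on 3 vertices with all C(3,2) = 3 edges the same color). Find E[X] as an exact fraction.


Let X = Σ_S X_S over the C(52, 3) = 22100 subsets S of size 3, where X_S = 1 if the K_3 on S is monochromatic.
For a fixed S, the K_3 on S has C(3, 2) = 3 edges. P[all 3 edges red] = (1/2)^3, and likewise for blue, so P[monochromatic] = 2·(1/2)^3 = 2^{1 − 3} = 1/4.
By linearity of expectation: E[X] = C(52, 3) · 2^{1 − 3} = 22100 · 1/4 = 5525.
Numerically: E[X] ≈ 5525.0000.

E[X] = C(52,3)·2^(1−C(3,2)) = 5525 ≈ 5525.0000.


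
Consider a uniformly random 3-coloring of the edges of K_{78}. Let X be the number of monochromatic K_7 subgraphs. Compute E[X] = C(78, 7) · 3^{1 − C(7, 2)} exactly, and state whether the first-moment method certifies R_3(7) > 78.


E[X] = C(78, 7) · 3^{1 − 21} = 2641902120 · 3^{−20} = 2641902120/3486784401.
As a reduced fraction: E[X] = 293544680/387420489 ≈ 0.75769.
Is E[X] < 1? YES.
Since E[X] < 1, there exists a 3-coloring of K_{78} with no monochromatic K_7; hence R_3(7) > 78.

E[X] = 293544680/387420489 ≈ 0.75769; E[X] < 1, so R_3(7) > 78.


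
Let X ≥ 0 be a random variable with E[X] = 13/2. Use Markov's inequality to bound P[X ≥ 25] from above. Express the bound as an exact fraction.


μ = E[X] = 13/2, a = 25.
Markov: P[X ≥ 25] ≤ μ/a = (13/2)/25 = 13/50.
Numerically: ≈ 0.260.
(Since a = 25 > μ = 6.500, the bound 13/50 is < 1 and informative.)

P[X ≥ 25] ≤ 13/50 ≈ 0.260.


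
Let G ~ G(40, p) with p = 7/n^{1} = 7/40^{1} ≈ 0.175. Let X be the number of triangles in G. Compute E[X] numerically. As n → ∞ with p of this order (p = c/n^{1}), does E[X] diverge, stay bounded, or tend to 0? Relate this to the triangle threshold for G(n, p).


Number of potential triangles: C(40, 3) = 9880.
Each occurs with probability p³ ≈ (0.175)³ ≈ 5.3593750e-03.
By linearity: E[X] = C(40, 3)·p³ ≈ 9880 · 5.3593750e-03 ≈ 52.95062.
Here α = 1, so p = 7/n is exactly at the triangle threshold p ~ 1/n. Asymptotically E[X] → c³/6 = 7³/6 = 343/6 ≈ 57.16667, a bounded constant. In this regime the triangle count is asymptotically Poisson(c³/6).

E[X] ≈ 52.95062; in regime p = Θ(1/n^{1}) E[X] stays bounded (at the triangle threshold p ~ 1/n).


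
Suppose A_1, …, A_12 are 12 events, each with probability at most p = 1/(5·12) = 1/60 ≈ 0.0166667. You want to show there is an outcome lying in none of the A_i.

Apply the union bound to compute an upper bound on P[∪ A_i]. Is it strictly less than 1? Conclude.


Union bound: P[∪_{i=1}^{12} A_i] ≤ Σ_i P[A_i] ≤ 12·p = 12·(1/60) = 1/5.
Numerically: 1/5 ≈ 0.2000000.
Is 1/5 < 1? YES.
Since P[∪ A_i] ≤ 1/5 < 1, the complement has P[∩ A_i^c] ≥ 1 − 1/5 = 4/5 > 0, so some outcome avoids every A_i.

12·p = 1/5 ≈ 0.2000000; existence CERTIFIED by the union bound.


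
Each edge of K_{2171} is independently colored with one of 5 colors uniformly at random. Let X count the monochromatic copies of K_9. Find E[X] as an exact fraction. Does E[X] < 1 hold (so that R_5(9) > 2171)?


E[X] = C(2171, 9) · 5^{1 − 36} = 2903784578674959601827205 · 5^{−35} = 2903784578674959601827205/2910383045673370361328125.
As a reduced fraction: E[X] = 580756915734991920365441/582076609134674072265625 ≈ 0.998.
Is E[X] < 1? YES.
Since E[X] < 1, there exists a 5-coloring of K_{2171} with no monochromatic K_9; hence R_5(9) > 2171.

E[X] = 580756915734991920365441/582076609134674072265625 ≈ 0.998; E[X] < 1, so R_5(9) > 2171.


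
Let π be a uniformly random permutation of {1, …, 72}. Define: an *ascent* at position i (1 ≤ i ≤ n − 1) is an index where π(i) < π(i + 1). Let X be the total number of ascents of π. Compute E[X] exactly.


Write X = Σ X_I over i = 1, …, 71, with X_I the indicator of one ascent.
There are 71 indicators.
For each fixed i, the pair (π(i), π(i+1)) is a uniformly random ordered pair of distinct values from {1, …, 72}; by symmetry P[π(i) < π(i+1)] = 1/2.
By linearity: E[X] = 71 · (1/2) = (72 − 1) · (1/2) = 71/2 ≈ 35.50000.

E[X] = 71/2 = 35.50000.


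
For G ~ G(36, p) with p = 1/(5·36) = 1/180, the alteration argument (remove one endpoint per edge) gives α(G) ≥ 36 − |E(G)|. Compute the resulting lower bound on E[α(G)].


E[|E(G)|] = C(36, 2)·p = 630 · (1/180) = 7/2.
E[α(G)] ≥ n − E[|E(G)|] = 36 − 7/2 = 65/2.
Numerically: ≈ 32.500.
(This is only a lower bound; the true E[α(G)] may be larger.)

E[α(G)] ≥ 65/2 ≈ 32.500.


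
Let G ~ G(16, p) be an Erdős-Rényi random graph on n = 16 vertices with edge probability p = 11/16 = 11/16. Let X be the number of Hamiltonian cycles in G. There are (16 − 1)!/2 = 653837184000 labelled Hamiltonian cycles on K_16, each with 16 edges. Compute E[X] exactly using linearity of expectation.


K_16 has (16 − 1)!/2 = 653837184000 labelled Hamiltonian cycles.
For each such Hamiltonian cycle H, let X_H = 1 if all 16 edges of H are present in G. Then P[X_H = 1] = p^{16} = (11/16)^{16} = 45949729863572161/18446744073709551616.
Summing the indicators: E[X] = Σ_H E[X_H] = 653837184000 · p^{16} = 653837184000 · 45949729863572161/18446744073709551616 = 29339494120662818290072875/18014398509481984.
Numerically: E[X] ≈ 1.6287e+09.

E[X] = 653837184000 · (11/16)^{16} = 29339494120662818290072875/18014398509481984 ≈ 1.6287e+09.


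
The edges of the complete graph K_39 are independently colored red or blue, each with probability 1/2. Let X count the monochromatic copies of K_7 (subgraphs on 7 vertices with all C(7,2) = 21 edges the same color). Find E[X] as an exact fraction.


Let X = Σ_S X_S over the C(39, 7) = 15380937 subsets S of size 7, where X_S = 1 if the K_7 on S is monochromatic.
For a fixed S, the K_7 on S has C(7, 2) = 21 edges. P[all 21 edges red] = (1/2)^21, and likewise for blue, so P[monochromatic] = 2·(1/2)^21 = 2^{1 − 21} = 1/1048576.
By linearity of expectation: E[X] = C(39, 7) · 2^{1 − 21} = 15380937 · 1/1048576 = 15380937/1048576.
Numerically: E[X] ≈ 14.66840.

E[X] = C(39,7)·2^(1−C(7,2)) = 15380937/1048576 ≈ 14.66840.


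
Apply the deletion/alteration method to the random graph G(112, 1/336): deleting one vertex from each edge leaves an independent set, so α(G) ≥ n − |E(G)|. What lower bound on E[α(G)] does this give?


E[|E(G)|] = C(112, 2)·p = 6216 · (1/336) = 37/2.
E[α(G)] ≥ n − E[|E(G)|] = 112 − 37/2 = 187/2.
Numerically: ≈ 93.50000.
(This is only a lower bound; the true E[α(G)] may be larger.)

E[α(G)] ≥ 187/2 ≈ 93.50000.


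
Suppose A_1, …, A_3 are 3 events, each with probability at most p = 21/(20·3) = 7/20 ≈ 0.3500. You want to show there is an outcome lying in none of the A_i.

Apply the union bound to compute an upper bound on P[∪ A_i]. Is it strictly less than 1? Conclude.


Union bound: P[∪_{i=1}^{3} A_i] ≤ Σ_i P[A_i] ≤ 3·p = 3·(7/20) = 21/20.
Numerically: 21/20 ≈ 1.0500.
Is 21/20 < 1? NO.
Since the bound 21/20 is ≥ 1, the union bound is uninformative here; it does NOT by itself certify existence.

3·p = 21/20 ≈ 1.0500; existence NOT certified by the union bound.


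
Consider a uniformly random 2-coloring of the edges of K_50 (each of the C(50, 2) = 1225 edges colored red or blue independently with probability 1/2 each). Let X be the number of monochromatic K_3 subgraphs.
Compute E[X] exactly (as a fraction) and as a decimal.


Let X = Σ_S X_S over the C(50, 3) = 19600 subsets S of size 3, where X_S = 1 if the K_3 on S is monochromatic.
For a fixed S, the K_3 on S has C(3, 2) = 3 edges. P[all 3 edges red] = (1/2)^3, and likewise for blue, so P[monochromatic] = 2·(1/2)^3 = 2^{1 − 3} = 1/4.
Summing: E[X] = C(50, 3) · 2^{1 − 3} = 19600 · 1/4 = 4900.
Numerically: E[X] ≈ 4900.000.

E[X] = C(50,3)·2^(1−C(3,2)) = 4900 ≈ 4900.000.


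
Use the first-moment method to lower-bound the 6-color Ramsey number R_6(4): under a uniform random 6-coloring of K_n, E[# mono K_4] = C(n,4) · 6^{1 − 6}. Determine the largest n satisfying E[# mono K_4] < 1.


We need C(n, 4) · 6^{1 − 6} < 1, i.e. C(n, 4) < 6^{6 − 1} = 7776.
Check values of n near the boundary:
  n = 20: C(20, 4) = 4845; 4845 < 7776? YES
  n = 21: C(21, 4) = 5985; 5985 < 7776? YES
  n = 22: C(22, 4) = 7315; 7315 < 7776? YES
  n = 23: C(23, 4) = 8855; 8855 < 7776? NO
The largest n with C(n, 4) < 7776 is n = 22 (where E[X] = 7315/7776 ≈ 0.941). Hence R_6(4) > 22, i.e. R_6(4) ≥ 23.

Largest n = 22; hence R_6(4) > 22.


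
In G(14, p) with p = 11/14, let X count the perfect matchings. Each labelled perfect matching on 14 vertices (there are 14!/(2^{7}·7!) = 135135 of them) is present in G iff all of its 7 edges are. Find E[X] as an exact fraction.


K_14 has 14!/(2^{7}·7!) = 135135 labelled perfect matchings.
For each such perfect matching H, let X_H = 1 if all 7 edges of H are present in G. Then P[X_H = 1] = p^{7} = (11/14)^{7} = 19487171/105413504.
By linearity of expectation: E[X] = Σ_H E[X_H] = 135135 · p^{7} = 135135 · 19487171/105413504 = 376199836155/15059072.
Numerically: E[X] ≈ 24981.6.

E[X] = 135135 · (11/14)^{7} = 376199836155/15059072 ≈ 24981.6.


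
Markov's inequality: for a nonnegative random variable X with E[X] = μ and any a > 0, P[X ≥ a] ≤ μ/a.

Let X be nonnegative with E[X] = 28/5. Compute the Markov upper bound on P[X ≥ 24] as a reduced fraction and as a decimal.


μ = E[X] = 28/5, a = 24.
Markov: P[X ≥ 24] ≤ μ/a = (28/5)/24 = 7/30.
Numerically: ≈ 0.2333.
(Since a = 24 > μ = 5.6000, the bound 7/30 is < 1 and informative.)

P[X ≥ 24] ≤ 7/30 ≈ 0.2333.


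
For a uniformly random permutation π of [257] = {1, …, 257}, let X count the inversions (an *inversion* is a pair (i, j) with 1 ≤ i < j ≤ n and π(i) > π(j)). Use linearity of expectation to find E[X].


Write X = Σ X_I over the C(257, 2) = 32896 pairs i < j, with X_I the indicator of one inversion.
There are 32896 indicators.
For each fixed pair i < j, the values π(i) and π(j) are two distinct elements of {1, …, 257} in uniformly random order; by symmetry P[π(i) > π(j)] = 1/2.
By linearity: E[X] = 32896 · (1/2) = C(257, 2) · (1/2) = 32896/2 = 16448 ≈ 16448.0000.

E[X] = 16448 = 16448.0000.


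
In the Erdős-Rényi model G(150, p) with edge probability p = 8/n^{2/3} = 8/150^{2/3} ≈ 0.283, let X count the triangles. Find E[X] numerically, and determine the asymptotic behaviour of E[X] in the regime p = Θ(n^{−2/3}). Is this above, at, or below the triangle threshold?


Number of potential triangles: C(150, 3) = 551300.
Each occurs with probability p³ ≈ (0.283)³ ≈ 2.27556e-02.
By linearity: E[X] = C(150, 3)·p³ ≈ 551300 · 2.27556e-02 ≈ 12545.138.
Since α = 2/3 < 1, p = c/n^{2/3} ≫ 1/n is above the triangle threshold p ~ 1/n. Asymptotically E[X] ~ (c³/6)·n^{3(1−α)} = (8³/6)·n^{1} → ∞; triangles are abundant w.h.p.

E[X] ≈ 12545.138; in regime p = Θ(1/n^{2/3}) E[X] diverges (above the triangle threshold p ~ 1/n).


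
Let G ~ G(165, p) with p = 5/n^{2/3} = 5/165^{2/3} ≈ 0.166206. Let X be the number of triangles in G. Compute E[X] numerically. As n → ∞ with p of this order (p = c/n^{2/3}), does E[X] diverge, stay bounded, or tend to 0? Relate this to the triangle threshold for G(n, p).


Number of potential triangles: C(165, 3) = 735130.
Each occurs with probability p³ ≈ (0.166206)³ ≈ 4.59136823e-03.
By linearity: E[X] = C(165, 3)·p³ ≈ 735130 · 4.59136823e-03 ≈ 3375.252525.
Since α = 2/3 < 1, p = c/n^{2/3} ≫ 1/n is above the triangle threshold p ~ 1/n. Asymptotically E[X] ~ (c³/6)·n^{3(1−α)} = (5³/6)·n^{1} → ∞; triangles are abundant w.h.p.

E[X] ≈ 3375.252525; in regime p = Θ(1/n^{2/3}) E[X] diverges (above the triangle threshold p ~ 1/n).


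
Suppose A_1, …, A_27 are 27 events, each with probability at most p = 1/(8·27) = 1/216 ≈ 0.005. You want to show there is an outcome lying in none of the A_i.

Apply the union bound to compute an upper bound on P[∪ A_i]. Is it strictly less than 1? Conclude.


Union bound: P[∪_{i=1}^{27} A_i] ≤ Σ_i P[A_i] ≤ 27·p = 27·(1/216) = 1/8.
Numerically: 1/8 ≈ 0.125.
Is 1/8 < 1? YES.
Since P[∪ A_i] ≤ 1/8 < 1, the complement has P[∩ A_i^c] ≥ 1 − 1/8 = 7/8 > 0, so some outcome avoids every A_i.

27·p = 1/8 ≈ 0.125; existence CERTIFIED by the union bound.


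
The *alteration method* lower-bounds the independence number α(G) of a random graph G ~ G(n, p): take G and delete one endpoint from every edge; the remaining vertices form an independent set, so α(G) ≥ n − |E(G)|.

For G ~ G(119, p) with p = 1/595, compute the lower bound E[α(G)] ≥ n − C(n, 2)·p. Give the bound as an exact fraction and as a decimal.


E[|E(G)|] = C(119, 2)·p = 7021 · (1/595) = 59/5.
E[α(G)] ≥ n − E[|E(G)|] = 119 − 59/5 = 536/5.
Numerically: ≈ 107.20000.
(This is only a lower bound; the true E[α(G)] may be larger.)

E[α(G)] ≥ 536/5 ≈ 107.20000.


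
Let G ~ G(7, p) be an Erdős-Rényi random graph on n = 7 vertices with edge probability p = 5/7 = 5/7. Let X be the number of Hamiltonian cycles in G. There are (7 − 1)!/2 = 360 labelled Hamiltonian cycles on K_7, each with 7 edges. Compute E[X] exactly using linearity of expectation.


K_7 has (7 − 1)!/2 = 360 labelled Hamiltonian cycles.
For each such Hamiltonian cycle H, let X_H = 1 if all 7 edges of H are present in G. Then P[X_H = 1] = p^{7} = (5/7)^{7} = 78125/823543.
By linearity of expectation: E[X] = Σ_H E[X_H] = 360 · p^{7} = 360 · 78125/823543 = 28125000/823543.
Numerically: E[X] ≈ 34.151.

E[X] = 360 · (5/7)^{7} = 28125000/823543 ≈ 34.151.


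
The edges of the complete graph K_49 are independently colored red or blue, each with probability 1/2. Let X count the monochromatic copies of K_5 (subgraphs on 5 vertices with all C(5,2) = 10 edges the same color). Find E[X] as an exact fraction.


Let X = Σ_S X_S over the C(49, 5) = 1906884 subsets S of size 5, where X_S = 1 if the K_5 on S is monochromatic.
For a fixed S, the K_5 on S has C(5, 2) = 10 edges. P[all 10 edges red] = (1/2)^10, and likewise for blue, so P[monochromatic] = 2·(1/2)^10 = 2^{1 − 10} = 1/512.
By linearity: E[X] = C(49, 5) · 2^{1 − 10} = 1906884 · 1/512 = 476721/128.
Numerically: E[X] ≈ 3724.383.

E[X] = C(49,5)·2^(1−C(5,2)) = 476721/128 ≈ 3724.383.


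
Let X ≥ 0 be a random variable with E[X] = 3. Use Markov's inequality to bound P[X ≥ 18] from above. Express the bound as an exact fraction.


μ = E[X] = 3, a = 18.
Markov: P[X ≥ 18] ≤ μ/a = (3)/18 = 1/6.
Numerically: ≈ 0.166667.
(Since a = 18 > μ = 3.000000, the bound 1/6 is < 1 and informative.)

P[X ≥ 18] ≤ 1/6 ≈ 0.166667.


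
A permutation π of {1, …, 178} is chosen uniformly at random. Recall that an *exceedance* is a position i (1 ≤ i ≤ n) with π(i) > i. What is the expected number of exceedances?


Write X = Σ_{i=1}^{178} X_i, where X_i = 1_{π(i) > i}.
For each fixed i, π(i) is uniform over {1, …, 178} (marginal of a uniform permutation), so P[π(i) > i] = (n − i)/n. Summing: Σ_{i=1}^{178} (n − i)/n = (0 + 1 + … + 177)/178 = 178(178 − 1)/(2·178) = (178 − 1)/2.
Hence E[X] = Σ_{i=1}^{178} (178 − i)/178 = 177/2 ≈ 88.50000.

E[X] = 177/2 = 88.50000.


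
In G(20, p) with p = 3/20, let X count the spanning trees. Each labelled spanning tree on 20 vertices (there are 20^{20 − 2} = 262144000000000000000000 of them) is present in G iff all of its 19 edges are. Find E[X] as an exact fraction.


K_20 has 20^{20 − 2} = 262144000000000000000000 labelled spanning trees.
For each such spanning tree H, let X_H = 1 if all 19 edges of H are present in G. Then P[X_H = 1] = p^{19} = (3/20)^{19} = 1162261467/5242880000000000000000000.
By linearity: E[X] = Σ_H E[X_H] = 262144000000000000000000 · p^{19} = 262144000000000000000000 · 1162261467/5242880000000000000000000 = 1162261467/20.
Numerically: E[X] ≈ 5.8113e+07.

E[X] = 262144000000000000000000 · (3/20)^{19} = 1162261467/20 ≈ 5.8113e+07.


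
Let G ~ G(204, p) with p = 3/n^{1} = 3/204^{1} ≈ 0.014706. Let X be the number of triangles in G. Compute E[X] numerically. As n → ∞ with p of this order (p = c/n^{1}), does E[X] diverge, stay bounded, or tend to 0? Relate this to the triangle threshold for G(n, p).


Number of potential triangles: C(204, 3) = 1394204.
Each occurs with probability p³ ≈ (0.014706)³ ≈ 3.1803379e-06.
By linearity: E[X] = C(204, 3)·p³ ≈ 1394204 · 3.1803379e-06 ≈ 4.43404.
Here α = 1, so p = 3/n is exactly at the triangle threshold p ~ 1/n. Asymptotically E[X] → c³/6 = 3³/6 = 9/2 ≈ 4.50000, a bounded constant. In this regime the triangle count is asymptotically Poisson(c³/6).

E[X] ≈ 4.43404; in regime p = Θ(1/n^{1}) E[X] stays bounded (at the triangle threshold p ~ 1/n).


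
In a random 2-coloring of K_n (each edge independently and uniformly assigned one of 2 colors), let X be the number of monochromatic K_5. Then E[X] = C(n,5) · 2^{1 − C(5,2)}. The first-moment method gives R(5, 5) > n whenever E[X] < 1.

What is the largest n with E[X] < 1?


We need C(n, 5) · 2^{1 − 10} < 1, i.e. C(n, 5) < 2^{10 − 1} = 512.
Check values of n near the boundary:
  n = 7: C(7, 5) = 21; 21 < 512? YES
  n = 8: C(8, 5) = 56; 56 < 512? YES
  n = 9: C(9, 5) = 126; 126 < 512? YES
  n = 10: C(10, 5) = 252; 252 < 512? YES
  n = 11: C(11, 5) = 462; 462 < 512? YES
  n = 12: C(12, 5) = 792; 792 < 512? NO
  n = 13: C(13, 5) = 1287; 1287 < 512? NO
The largest n with C(n, 5) < 512 is n = 11 (where E[X] = 231/256 ≈ 0.902344). Hence R(5, 5) > 11, i.e. R(5, 5) ≥ 12.

Largest n = 11; hence R(5, 5) > 11.


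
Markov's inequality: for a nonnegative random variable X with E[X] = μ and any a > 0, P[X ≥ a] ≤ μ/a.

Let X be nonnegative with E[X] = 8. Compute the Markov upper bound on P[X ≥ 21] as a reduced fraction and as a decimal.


μ = E[X] = 8, a = 21.
Markov: P[X ≥ 21] ≤ μ/a = (8)/21 = 8/21.
Numerically: ≈ 0.38095.
(Since a = 21 > μ = 8.00000, the bound 8/21 is < 1 and informative.)

P[X ≥ 21] ≤ 8/21 ≈ 0.38095.


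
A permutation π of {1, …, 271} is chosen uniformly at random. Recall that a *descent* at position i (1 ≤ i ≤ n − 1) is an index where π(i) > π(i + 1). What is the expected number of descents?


Write X = Σ X_I over i = 1, …, 270, with X_I the indicator of one descent.
There are 270 indicators.
For each fixed i, the pair (π(i), π(i+1)) is a uniformly random ordered pair of distinct values from {1, …, 271}; by symmetry P[π(i) > π(i+1)] = 1/2.
By linearity: E[X] = 270 · (1/2) = (271 − 1) · (1/2) = 135 ≈ 135.000.

E[X] = 135 = 135.000.


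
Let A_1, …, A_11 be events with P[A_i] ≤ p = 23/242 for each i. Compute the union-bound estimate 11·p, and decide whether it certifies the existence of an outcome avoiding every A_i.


Union bound: P[∪_{i=1}^{11} A_i] ≤ Σ_i P[A_i] ≤ 11·p = 11·(23/242) = 23/22.
Numerically: 23/22 ≈ 1.0454545.
Is 23/22 < 1? NO.
Since the bound 23/22 is ≥ 1, the union bound is uninformative here; it does NOT by itself certify existence.

11·p = 23/22 ≈ 1.0454545; existence NOT certified by the union bound.


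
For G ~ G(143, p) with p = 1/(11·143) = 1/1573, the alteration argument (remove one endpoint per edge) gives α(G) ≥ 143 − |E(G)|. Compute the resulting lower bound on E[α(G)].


E[|E(G)|] = C(143, 2)·p = 10153 · (1/1573) = 71/11.
E[α(G)] ≥ n − E[|E(G)|] = 143 − 71/11 = 1502/11.
Numerically: ≈ 136.545455.
(This is only a lower bound; the true E[α(G)] may be larger.)

E[α(G)] ≥ 1502/11 ≈ 136.545455.


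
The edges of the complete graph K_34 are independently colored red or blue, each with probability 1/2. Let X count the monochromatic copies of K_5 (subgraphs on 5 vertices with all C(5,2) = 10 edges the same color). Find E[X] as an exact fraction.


Let X = Σ_S X_S over the C(34, 5) = 278256 subsets S of size 5, where X_S = 1 if the K_5 on S is monochromatic.
For a fixed S, the K_5 on S has C(5, 2) = 10 edges. P[all 10 edges red] = (1/2)^10, and likewise for blue, so P[monochromatic] = 2·(1/2)^10 = 2^{1 − 10} = 1/512.
By linearity of expectation: E[X] = C(34, 5) · 2^{1 − 10} = 278256 · 1/512 = 17391/32.
Numerically: E[X] ≈ 543.469.

E[X] = C(34,5)·2^(1−C(5,2)) = 17391/32 ≈ 543.469.


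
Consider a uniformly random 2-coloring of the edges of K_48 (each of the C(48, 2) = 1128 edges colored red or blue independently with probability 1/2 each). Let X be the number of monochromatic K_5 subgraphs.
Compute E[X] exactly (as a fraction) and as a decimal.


Let X = Σ_S X_S over the C(48, 5) = 1712304 subsets S of size 5, where X_S = 1 if the K_5 on S is monochromatic.
For a fixed S, the K_5 on S has C(5, 2) = 10 edges. P[all 10 edges red] = (1/2)^10, and likewise for blue, so P[monochromatic] = 2·(1/2)^10 = 2^{1 − 10} = 1/512.
By linearity: E[X] = C(48, 5) · 2^{1 − 10} = 1712304 · 1/512 = 107019/32.
Numerically: E[X] ≈ 3344.344.

E[X] = C(48,5)·2^(1−C(5,2)) = 107019/32 ≈ 3344.344.


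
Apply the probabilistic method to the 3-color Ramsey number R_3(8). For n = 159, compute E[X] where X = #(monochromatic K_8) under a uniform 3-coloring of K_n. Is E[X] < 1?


E[X] = C(159, 8) · 3^{1 − 28} = 8471208603429 · 3^{−27} = 8471208603429/7625597484987.
As a reduced fraction: E[X] = 941245400381/847288609443 ≈ 1.110891.
Is E[X] < 1? NO.
Since E[X] ≥ 1, the first-moment bound is inconclusive at n = 159; it does NOT by itself certify R_3(8) > 159.

E[X] = 941245400381/847288609443 ≈ 1.110891; E[X] ≥ 1; first-moment method inconclusive here.


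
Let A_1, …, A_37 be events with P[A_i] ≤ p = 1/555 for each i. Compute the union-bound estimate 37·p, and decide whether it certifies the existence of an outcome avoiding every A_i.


Union bound: P[∪_{i=1}^{37} A_i] ≤ Σ_i P[A_i] ≤ 37·p = 37·(1/555) = 1/15.
Numerically: 1/15 ≈ 0.067.
Is 1/15 < 1? YES.
Since P[∪ A_i] ≤ 1/15 < 1, the complement has P[∩ A_i^c] ≥ 1 − 1/15 = 14/15 > 0, so some outcome avoids every A_i.

37·p = 1/15 ≈ 0.067; existence CERTIFIED by the union bound.


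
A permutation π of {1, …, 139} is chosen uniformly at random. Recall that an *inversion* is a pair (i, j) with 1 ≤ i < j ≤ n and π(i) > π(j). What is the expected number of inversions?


Write X = Σ X_I over the C(139, 2) = 9591 pairs i < j, with X_I the indicator of one inversion.
There are 9591 indicators.
For each fixed pair i < j, the values π(i) and π(j) are two distinct elements of {1, …, 139} in uniformly random order; by symmetry P[π(i) > π(j)] = 1/2.
By linearity: E[X] = 9591 · (1/2) = C(139, 2) · (1/2) = 9591/2 = 9591/2 ≈ 4795.500000.

E[X] = 9591/2 = 4795.500000.


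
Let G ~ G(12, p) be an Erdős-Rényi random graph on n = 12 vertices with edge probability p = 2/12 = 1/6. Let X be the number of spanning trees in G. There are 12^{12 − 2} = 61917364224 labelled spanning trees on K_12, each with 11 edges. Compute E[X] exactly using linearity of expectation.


K_12 has 12^{12 − 2} = 61917364224 labelled spanning trees.
For each such spanning tree H, let X_H = 1 if all 11 edges of H are present in G. Then P[X_H = 1] = p^{11} = (1/6)^{11} = 1/362797056.
By linearity of expectation: E[X] = Σ_H E[X_H] = 61917364224 · p^{11} = 61917364224 · 1/362797056 = 512/3.
Numerically: E[X] ≈ 171.

E[X] = 61917364224 · (1/6)^{11} = 512/3 ≈ 171.


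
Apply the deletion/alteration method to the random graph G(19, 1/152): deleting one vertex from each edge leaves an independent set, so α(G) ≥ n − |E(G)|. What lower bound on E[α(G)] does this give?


E[|E(G)|] = C(19, 2)·p = 171 · (1/152) = 9/8.
E[α(G)] ≥ n − E[|E(G)|] = 19 − 9/8 = 143/8.
Numerically: ≈ 17.875.
(This is only a lower bound; the true E[α(G)] may be larger.)

E[α(G)] ≥ 143/8 ≈ 17.875.


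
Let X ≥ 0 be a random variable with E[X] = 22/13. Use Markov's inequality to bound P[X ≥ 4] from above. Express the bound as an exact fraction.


μ = E[X] = 22/13, a = 4.
Markov: P[X ≥ 4] ≤ μ/a = (22/13)/4 = 11/26.
Numerically: ≈ 0.4231.
(Since a = 4 > μ = 1.6923, the bound 11/26 is < 1 and informative.)

P[X ≥ 4] ≤ 11/26 ≈ 0.4231.


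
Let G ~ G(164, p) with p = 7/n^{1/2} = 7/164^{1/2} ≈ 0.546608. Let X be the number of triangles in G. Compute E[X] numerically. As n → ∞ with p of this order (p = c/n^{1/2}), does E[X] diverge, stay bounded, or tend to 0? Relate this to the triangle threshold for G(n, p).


Number of potential triangles: C(164, 3) = 721764.
Each occurs with probability p³ ≈ (0.546608)³ ≈ 1.63315855e-01.
By linearity: E[X] = C(164, 3)·p³ ≈ 721764 · 1.63315855e-01 ≈ 117875.504521.
Since α = 1/2 < 1, p = c/n^{1/2} ≫ 1/n is above the triangle threshold p ~ 1/n. Asymptotically E[X] ~ (c³/6)·n^{3(1−α)} = (7³/6)·n^{1.5} → ∞; triangles are abundant w.h.p.

E[X] ≈ 117875.504521; in regime p = Θ(1/n^{1/2}) E[X] diverges (above the triangle threshold p ~ 1/n).


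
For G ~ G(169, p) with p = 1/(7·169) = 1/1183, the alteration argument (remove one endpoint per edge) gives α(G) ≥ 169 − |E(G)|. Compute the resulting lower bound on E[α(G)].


E[|E(G)|] = C(169, 2)·p = 14196 · (1/1183) = 12.
E[α(G)] ≥ n − E[|E(G)|] = 169 − 12 = 157.
Numerically: ≈ 157.00000.
(This is only a lower bound; the true E[α(G)] may be larger.)

E[α(G)] ≥ 157 ≈ 157.00000.


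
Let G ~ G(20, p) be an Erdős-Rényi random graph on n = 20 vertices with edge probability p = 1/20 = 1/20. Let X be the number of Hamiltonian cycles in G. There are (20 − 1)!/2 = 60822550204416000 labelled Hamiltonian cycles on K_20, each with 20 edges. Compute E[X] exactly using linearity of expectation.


K_20 has (20 − 1)!/2 = 60822550204416000 labelled Hamiltonian cycles.
For each such Hamiltonian cycle H, let X_H = 1 if all 20 edges of H are present in G. Then P[X_H = 1] = p^{20} = (1/20)^{20} = 1/104857600000000000000000000.
By linearity of expectation: E[X] = Σ_H E[X_H] = 60822550204416000 · p^{20} = 60822550204416000 · 1/104857600000000000000000000 = 14849255421/25600000000000000000.
Numerically: E[X] ≈ 5.8e-10.

E[X] = 60822550204416000 · (1/20)^{20} = 14849255421/25600000000000000000 ≈ 5.8e-10.


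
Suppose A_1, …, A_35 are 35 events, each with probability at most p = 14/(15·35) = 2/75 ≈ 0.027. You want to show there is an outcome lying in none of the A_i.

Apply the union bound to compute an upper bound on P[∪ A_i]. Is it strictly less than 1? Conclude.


Union bound: P[∪_{i=1}^{35} A_i] ≤ Σ_i P[A_i] ≤ 35·p = 35·(2/75) = 14/15.
Numerically: 14/15 ≈ 0.933.
Is 14/15 < 1? YES.
Since P[∪ A_i] ≤ 14/15 < 1, the complement has P[∩ A_i^c] ≥ 1 − 14/15 = 1/15 > 0, so some outcome avoids every A_i.

35·p = 14/15 ≈ 0.933; existence CERTIFIED by the union bound.


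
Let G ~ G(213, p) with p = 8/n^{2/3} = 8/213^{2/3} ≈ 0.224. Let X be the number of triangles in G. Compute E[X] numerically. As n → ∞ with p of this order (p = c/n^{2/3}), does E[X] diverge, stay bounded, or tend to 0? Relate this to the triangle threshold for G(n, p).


Number of potential triangles: C(213, 3) = 1587986.
Each occurs with probability p³ ≈ (0.224)³ ≈ 1.12852e-02.
By linearity: E[X] = C(213, 3)·p³ ≈ 1587986 · 1.12852e-02 ≈ 17920.801.
Since α = 2/3 < 1, p = c/n^{2/3} ≫ 1/n is above the triangle threshold p ~ 1/n. Asymptotically E[X] ~ (c³/6)·n^{3(1−α)} = (8³/6)·n^{1} → ∞; triangles are abundant w.h.p.

E[X] ≈ 17920.801; in regime p = Θ(1/n^{2/3}) E[X] diverges (above the triangle threshold p ~ 1/n).
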